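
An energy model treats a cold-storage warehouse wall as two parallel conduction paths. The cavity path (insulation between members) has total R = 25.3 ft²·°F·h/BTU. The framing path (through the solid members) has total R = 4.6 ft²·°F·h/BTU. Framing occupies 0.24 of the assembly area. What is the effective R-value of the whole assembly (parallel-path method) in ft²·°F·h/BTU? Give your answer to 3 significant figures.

12.2 ft²·°F·h/BTU

U_eff = 0.76/25.3 + 0.24/4.6 = 0.03004 + 0.05217 = 0.08221
R_eff = 1/U_eff = 12.16 ft²·°F·h/BTU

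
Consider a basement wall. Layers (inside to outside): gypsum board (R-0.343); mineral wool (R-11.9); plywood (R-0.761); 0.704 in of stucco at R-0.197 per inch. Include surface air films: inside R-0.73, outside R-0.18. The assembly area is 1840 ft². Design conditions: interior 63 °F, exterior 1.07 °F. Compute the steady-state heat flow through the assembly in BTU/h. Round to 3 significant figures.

0.704 × 0.197 = 0.1387
R_total = 0.73 + 0.343 + 11.9 + 0.761 + 0.1387 + 0.18 = 14.05 ft²·°F·h/BTU
Q = A·ΔT/R = 1840 × (63 − 1.07) / 14.05 = 8109 BTU/h

8110 BTU/h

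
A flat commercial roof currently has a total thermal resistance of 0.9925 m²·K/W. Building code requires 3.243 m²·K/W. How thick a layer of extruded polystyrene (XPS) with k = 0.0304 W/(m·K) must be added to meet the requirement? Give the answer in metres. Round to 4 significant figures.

0.06842 m

ΔR = 3.243 − 0.9925 = 2.2505 m²·K/W
L = ΔR × k = 2.2505 × 0.0304 = 0.068415 m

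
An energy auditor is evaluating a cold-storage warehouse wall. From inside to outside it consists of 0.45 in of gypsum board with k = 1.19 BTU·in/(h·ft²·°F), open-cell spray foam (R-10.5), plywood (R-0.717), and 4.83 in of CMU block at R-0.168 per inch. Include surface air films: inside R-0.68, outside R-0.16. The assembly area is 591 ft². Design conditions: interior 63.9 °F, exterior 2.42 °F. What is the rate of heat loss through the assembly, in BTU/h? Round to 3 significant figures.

2740 BTU/h

0.45/1.19 = 0.3782
4.83 × 0.168 = 0.8114
R_total = 0.68 + 0.3782 + 10.5 + 0.717 + 0.8114 + 0.16 = 13.25 ft²·°F·h/BTU
Q = A·ΔT/R = 591 × (63.9 − 2.42) / 13.25 = 2743 BTU/h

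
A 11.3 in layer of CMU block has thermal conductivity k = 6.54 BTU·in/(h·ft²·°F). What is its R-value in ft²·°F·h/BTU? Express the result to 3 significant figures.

1.73 ft²·°F·h/BTU

R = L/k = 11.3/6.54 = 1.728 ft²·°F·h/BTU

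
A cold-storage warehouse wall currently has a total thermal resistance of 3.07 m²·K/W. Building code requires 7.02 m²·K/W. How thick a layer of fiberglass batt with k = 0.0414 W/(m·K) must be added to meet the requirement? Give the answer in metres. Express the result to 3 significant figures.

0.164 m

ΔR = 7.02 − 3.07 = 3.95 m²·K/W
L = ΔR × k = 3.95 × 0.0414 = 0.1635 m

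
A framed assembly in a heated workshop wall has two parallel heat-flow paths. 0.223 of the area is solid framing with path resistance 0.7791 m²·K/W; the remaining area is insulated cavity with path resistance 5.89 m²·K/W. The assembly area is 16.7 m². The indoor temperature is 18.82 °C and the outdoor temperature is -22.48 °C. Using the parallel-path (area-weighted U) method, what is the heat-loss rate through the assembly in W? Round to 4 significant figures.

288.4 W

U_eff = 0.777/5.89 + 0.223/0.7791 = 0.13192 + 0.28623 = 0.41815
R_eff = 1/U_eff = 2.3915 m²·K/W
Q = 16.7 × (18.82 − (-22.48)) / 2.3915 = 288.4 W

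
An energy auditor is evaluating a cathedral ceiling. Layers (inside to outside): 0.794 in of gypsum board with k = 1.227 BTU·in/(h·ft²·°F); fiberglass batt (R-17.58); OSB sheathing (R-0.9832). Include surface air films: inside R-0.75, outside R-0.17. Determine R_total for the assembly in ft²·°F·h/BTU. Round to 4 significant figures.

0.794/1.227 = 0.64711
R_total = 0.75 + 0.64711 + 17.58 + 0.9832 + 0.17 = 20.13 ft²·°F·h/BTU

20.13 ft²·°F·h/BTU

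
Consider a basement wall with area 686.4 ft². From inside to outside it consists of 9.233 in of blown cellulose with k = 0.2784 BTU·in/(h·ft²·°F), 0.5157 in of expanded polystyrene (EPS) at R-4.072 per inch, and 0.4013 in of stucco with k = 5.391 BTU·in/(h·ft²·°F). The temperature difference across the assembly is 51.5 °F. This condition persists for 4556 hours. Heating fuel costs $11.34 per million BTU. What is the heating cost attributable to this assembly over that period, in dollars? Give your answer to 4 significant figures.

9.233/0.2784 = 33.165
0.5157 × 4.072 = 2.0999
0.4013/5.391 = 0.074439
R_total = 33.165 + 2.0999 + 0.074439 = 35.339 ft²·°F·h/BTU
Q = 686.4 × 51.5 / 35.339 = 1000.3 BTU/h
E = 1000.3 × 4556 = 4557400 BTU
Cost = 4557400/10⁶ × 11.34 = $51.681

51.68 dollars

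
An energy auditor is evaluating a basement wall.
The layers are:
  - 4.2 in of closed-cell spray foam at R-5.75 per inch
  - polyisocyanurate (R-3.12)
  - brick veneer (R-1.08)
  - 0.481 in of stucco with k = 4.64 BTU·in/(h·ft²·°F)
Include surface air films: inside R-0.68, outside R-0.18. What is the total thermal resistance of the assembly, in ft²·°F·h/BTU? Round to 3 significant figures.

29.3 ft²·°F·h/BTU

4.2 × 5.75 = 24.15
0.481/4.64 = 0.1037
R_total = 0.68 + 24.15 + 3.12 + 1.08 + 0.1037 + 0.18 = 29.31 ft²·°F·h/BTU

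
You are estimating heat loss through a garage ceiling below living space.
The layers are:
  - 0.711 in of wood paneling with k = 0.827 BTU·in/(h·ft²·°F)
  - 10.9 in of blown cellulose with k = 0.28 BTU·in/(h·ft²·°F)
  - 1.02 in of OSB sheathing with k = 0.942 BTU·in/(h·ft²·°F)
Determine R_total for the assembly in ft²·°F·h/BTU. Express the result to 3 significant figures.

0.711/0.827 = 0.8597
10.9/0.28 = 38.93
1.02/0.942 = 1.083
R_total = 0.8597 + 38.93 + 1.083 = 40.87 ft²·°F·h/BTU

40.9 ft²·°F·h/BTU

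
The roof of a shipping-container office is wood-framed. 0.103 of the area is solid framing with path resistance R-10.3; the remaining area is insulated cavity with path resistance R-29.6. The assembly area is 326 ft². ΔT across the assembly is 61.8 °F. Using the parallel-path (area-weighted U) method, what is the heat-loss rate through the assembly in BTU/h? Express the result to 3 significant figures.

812 BTU/h

U_eff = 0.897/29.6 + 0.103/10.3 = 0.0303 + 0.01 = 0.0403
R_eff = 1/U_eff = 24.81 ft²·°F·h/BTU
Q = 326 × 61.8 / 24.81 = 812 BTU/h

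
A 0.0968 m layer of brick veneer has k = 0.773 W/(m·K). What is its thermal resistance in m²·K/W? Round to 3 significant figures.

0.125 m²·K/W

R = L/k = 0.0968/0.773 = 0.1252 m²·K/W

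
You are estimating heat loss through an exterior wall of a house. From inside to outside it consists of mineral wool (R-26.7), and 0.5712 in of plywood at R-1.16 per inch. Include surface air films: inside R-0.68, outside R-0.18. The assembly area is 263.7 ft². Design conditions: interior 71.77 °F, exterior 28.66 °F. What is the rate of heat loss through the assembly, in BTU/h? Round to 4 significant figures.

402.8 BTU/h

0.5712 × 1.16 = 0.66259
R_total = 0.68 + 26.7 + 0.66259 + 0.18 = 28.223 ft²·°F·h/BTU
Q = A·ΔT/R = 263.7 × (71.77 − 28.66) / 28.223 = 402.8 BTU/h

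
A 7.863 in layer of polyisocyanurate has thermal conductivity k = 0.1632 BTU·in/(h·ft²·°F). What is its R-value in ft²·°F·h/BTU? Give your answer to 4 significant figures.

R = L/k = 7.863/0.1632 = 48.18 ft²·°F·h/BTU

48.18 ft²·°F·h/BTU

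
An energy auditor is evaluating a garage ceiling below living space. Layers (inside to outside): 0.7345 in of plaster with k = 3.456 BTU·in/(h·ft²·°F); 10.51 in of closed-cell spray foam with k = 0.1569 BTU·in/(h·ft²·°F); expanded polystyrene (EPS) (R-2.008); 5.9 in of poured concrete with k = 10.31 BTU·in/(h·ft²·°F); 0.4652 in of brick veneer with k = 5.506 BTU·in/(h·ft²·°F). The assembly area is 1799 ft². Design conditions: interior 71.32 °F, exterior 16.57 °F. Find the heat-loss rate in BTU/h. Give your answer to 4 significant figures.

0.7345/3.456 = 0.21253
10.51/0.1569 = 66.985
5.9/10.31 = 0.57226
0.4652/5.506 = 0.08449
R_total = 0.21253 + 66.985 + 2.008 + 0.57226 + 0.08449 = 69.863 ft²·°F·h/BTU
Q = A·ΔT/R = 1799 × (71.32 − 16.57) / 69.863 = 1409.8 BTU/h

1410 BTU/h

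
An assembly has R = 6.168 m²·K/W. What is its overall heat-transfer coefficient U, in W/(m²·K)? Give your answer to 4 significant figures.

U = 1/R = 1/6.168 = 0.16213

0.1621 W/(m²·K)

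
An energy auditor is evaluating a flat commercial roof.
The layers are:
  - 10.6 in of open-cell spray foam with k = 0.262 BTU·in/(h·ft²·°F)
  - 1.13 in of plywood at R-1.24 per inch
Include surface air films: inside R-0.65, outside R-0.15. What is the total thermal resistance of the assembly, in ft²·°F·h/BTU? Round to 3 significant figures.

10.6/0.262 = 40.46
1.13 × 1.24 = 1.401
R_total = 0.65 + 40.46 + 1.401 + 0.15 = 42.66 ft²·°F·h/BTU

42.7 ft²·°F·h/BTU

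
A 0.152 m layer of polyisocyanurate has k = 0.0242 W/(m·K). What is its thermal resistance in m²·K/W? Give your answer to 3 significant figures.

6.28 m²·K/W

R = L/k = 0.152/0.0242 = 6.281 m²·K/W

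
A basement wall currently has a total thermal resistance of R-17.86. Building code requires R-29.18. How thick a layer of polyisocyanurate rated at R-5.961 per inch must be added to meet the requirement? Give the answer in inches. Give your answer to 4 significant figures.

1.899 in

ΔR = 29.18 − 17.86 = 11.32 ft²·°F·h/BTU
L = ΔR / (R/in) = 11.32/5.961 = 1.899 in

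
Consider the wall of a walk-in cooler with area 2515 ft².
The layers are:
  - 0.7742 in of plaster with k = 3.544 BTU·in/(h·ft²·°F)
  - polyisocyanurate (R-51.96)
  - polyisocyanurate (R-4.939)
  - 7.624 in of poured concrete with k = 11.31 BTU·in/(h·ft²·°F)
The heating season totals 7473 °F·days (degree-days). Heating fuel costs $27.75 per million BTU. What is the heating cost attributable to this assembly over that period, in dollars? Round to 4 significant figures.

216.6 dollars

0.7742/3.544 = 0.21845
7.624/11.31 = 0.67409
R_total = 0.21845 + 51.96 + 4.939 + 0.67409 = 57.792 ft²·°F·h/BTU
E = A × HDD × 24 / R = 2515 × 7473 × 24 / 57.792 = 7805100 BTU
Cost = 7805100/10⁶ × 27.75 = $216.59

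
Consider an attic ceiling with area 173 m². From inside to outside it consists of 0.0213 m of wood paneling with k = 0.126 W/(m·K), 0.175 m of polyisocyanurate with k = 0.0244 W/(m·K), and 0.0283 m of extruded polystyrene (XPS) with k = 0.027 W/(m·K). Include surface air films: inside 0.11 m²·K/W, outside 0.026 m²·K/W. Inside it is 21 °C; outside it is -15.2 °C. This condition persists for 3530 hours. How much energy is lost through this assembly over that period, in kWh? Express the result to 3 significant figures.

0.0213/0.126 = 0.169
0.175/0.0244 = 7.172
0.0283/0.027 = 1.048
R_total = 0.11 + 0.169 + 7.172 + 1.048 + 0.026 = 8.525 m²·K/W
Q = 173 × (21 − (-15.2)) / 8.525 = 734.6 W
E = 734.6 W × 3530 h / 1000 = 2593 kWh

2590 kWh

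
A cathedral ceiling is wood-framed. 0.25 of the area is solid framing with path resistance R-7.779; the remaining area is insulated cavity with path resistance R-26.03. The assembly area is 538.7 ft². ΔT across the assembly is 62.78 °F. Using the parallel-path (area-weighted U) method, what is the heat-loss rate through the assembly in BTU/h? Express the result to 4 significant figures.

U_eff = 0.75/26.03 + 0.25/7.779 = 0.028813 + 0.032138 = 0.060951
R_eff = 1/U_eff = 16.407 ft²·°F·h/BTU
Q = 538.7 × 62.78 / 16.407 = 2061.3 BTU/h

2061 BTU/h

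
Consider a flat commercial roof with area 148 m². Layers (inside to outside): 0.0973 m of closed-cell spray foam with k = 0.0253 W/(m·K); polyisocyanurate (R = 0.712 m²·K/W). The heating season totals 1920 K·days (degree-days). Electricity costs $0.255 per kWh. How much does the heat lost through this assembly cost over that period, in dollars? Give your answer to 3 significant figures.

382 dollars

0.0973/0.0253 = 3.846
R_total = 3.846 + 0.712 = 4.558 m²·K/W
E = A × HDD × 24 / R / 1000 = 148 × 1920 × 24 / 4.558 / 1000 = 1496 kWh
Cost = 1496 × 0.255 = $381.6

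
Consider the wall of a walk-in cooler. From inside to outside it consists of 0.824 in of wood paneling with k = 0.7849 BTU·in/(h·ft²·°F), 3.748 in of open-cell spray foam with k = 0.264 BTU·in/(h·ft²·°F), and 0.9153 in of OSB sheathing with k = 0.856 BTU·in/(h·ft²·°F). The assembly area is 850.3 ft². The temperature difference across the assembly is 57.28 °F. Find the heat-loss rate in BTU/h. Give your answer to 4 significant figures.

0.824/0.7849 = 1.0498
3.748/0.264 = 14.197
0.9153/0.856 = 1.0693
R_total = 1.0498 + 14.197 + 1.0693 = 16.316 ft²·°F·h/BTU
Q = A·ΔT/R = 850.3 × 57.28 / 16.316 = 2985.1 BTU/h

2985 BTU/h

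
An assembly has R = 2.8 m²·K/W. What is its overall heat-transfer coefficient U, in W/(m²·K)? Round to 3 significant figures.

U = 1/R = 1/2.8 = 0.3571

0.357 W/(m²·K)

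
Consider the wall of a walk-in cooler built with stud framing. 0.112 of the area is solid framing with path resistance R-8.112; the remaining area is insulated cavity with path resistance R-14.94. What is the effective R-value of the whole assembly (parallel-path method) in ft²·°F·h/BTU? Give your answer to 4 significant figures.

13.65 ft²·°F·h/BTU

U_eff = 0.888/14.94 + 0.112/8.112 = 0.059438 + 0.013807 = 0.073244
R_eff = 1/U_eff = 13.653 ft²·°F·h/BTU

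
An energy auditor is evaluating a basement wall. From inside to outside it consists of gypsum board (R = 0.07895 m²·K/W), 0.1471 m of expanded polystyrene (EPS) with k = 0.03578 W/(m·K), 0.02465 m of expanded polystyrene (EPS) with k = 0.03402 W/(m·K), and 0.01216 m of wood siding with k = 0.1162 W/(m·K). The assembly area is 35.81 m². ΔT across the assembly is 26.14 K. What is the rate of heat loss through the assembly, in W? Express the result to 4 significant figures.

186.5 W

0.1471/0.03578 = 4.1112
0.02465/0.03402 = 0.72457
0.01216/0.1162 = 0.10465
R_total = 0.07895 + 4.1112 + 0.72457 + 0.10465 = 5.0194 m²·K/W
Q = A·ΔT/R = 35.81 × 26.14 / 5.0194 = 186.49 W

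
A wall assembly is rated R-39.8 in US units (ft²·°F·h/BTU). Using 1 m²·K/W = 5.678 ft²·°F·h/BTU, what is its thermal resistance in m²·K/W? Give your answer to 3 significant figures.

R_SI = 39.8/5.678 = 7.01

7.01 m²·K/W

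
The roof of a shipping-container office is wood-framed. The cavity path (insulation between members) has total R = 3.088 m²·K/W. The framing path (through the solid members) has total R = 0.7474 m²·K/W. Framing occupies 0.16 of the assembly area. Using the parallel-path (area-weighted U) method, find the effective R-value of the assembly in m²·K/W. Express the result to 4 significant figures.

2.057 m²·K/W

U_eff = 0.84/3.088 + 0.16/0.7474 = 0.27202 + 0.21408 = 0.4861
R_eff = 1/U_eff = 2.0572 m²·K/W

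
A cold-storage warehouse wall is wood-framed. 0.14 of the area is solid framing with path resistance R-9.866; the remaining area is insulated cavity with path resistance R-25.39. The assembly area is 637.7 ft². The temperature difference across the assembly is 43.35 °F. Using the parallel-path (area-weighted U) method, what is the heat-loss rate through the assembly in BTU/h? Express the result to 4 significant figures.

1329 BTU/h

U_eff = 0.86/25.39 + 0.14/9.866 = 0.033872 + 0.01419 = 0.048062
R_eff = 1/U_eff = 20.807 ft²·°F·h/BTU
Q = 637.7 × 43.35 / 20.807 = 1328.6 BTU/h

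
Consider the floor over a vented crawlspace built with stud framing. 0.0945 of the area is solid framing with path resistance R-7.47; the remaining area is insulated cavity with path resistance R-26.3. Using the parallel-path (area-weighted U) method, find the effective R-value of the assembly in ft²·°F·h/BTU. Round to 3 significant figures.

21.2 ft²·°F·h/BTU

U_eff = 0.9055/26.3 + 0.0945/7.47 = 0.03443 + 0.01265 = 0.04708
R_eff = 1/U_eff = 21.24 ft²·°F·h/BTU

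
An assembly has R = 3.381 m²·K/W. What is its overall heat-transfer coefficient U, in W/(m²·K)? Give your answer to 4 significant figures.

U = 1/R = 1/3.381 = 0.29577

0.2958 W/(m²·K)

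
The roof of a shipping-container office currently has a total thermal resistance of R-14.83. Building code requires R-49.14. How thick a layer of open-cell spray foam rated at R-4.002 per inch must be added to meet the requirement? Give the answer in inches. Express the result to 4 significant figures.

ΔR = 49.14 − 14.83 = 34.31 ft²·°F·h/BTU
L = ΔR / (R/in) = 34.31/4.002 = 8.5732 in

8.573 in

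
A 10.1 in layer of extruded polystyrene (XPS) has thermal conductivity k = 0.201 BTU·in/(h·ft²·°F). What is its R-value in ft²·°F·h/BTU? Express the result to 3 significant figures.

50.2 ft²·°F·h/BTU

R = L/k = 10.1/0.201 = 50.25 ft²·°F·h/BTU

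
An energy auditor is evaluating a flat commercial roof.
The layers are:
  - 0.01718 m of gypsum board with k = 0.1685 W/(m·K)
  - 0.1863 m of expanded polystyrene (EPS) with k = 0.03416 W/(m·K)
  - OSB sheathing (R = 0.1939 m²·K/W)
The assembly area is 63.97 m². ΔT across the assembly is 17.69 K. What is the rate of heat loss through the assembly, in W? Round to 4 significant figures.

196.8 W

0.01718/0.1685 = 0.10196
0.1863/0.03416 = 5.4537
R_total = 0.10196 + 5.4537 + 0.1939 = 5.7496 m²·K/W
Q = A·ΔT/R = 63.97 × 17.69 / 5.7496 = 196.82 W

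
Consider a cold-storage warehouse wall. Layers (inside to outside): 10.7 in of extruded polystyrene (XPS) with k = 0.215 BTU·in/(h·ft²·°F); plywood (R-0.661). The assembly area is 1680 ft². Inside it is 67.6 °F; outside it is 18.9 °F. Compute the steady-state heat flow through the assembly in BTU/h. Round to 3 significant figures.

1620 BTU/h

10.7/0.215 = 49.77
R_total = 49.77 + 0.661 = 50.43 ft²·°F·h/BTU
Q = A·ΔT/R = 1680 × (67.6 − 18.9) / 50.43 = 1622 BTU/h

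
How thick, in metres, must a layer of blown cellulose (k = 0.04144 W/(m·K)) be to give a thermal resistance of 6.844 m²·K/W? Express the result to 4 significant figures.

0.2836 m

L = R·k = 6.844 × 0.04144 = 0.28362 m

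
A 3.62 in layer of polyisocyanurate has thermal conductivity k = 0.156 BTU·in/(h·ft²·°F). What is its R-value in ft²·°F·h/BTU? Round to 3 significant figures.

23.2 ft²·°F·h/BTU

R = L/k = 3.62/0.156 = 23.21 ft²·°F·h/BTU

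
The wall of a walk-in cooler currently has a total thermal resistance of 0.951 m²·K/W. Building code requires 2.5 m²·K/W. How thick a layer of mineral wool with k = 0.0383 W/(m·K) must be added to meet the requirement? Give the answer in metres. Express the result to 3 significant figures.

0.0593 m

ΔR = 2.5 − 0.951 = 1.549 m²·K/W
L = ΔR × k = 1.549 × 0.0383 = 0.05933 m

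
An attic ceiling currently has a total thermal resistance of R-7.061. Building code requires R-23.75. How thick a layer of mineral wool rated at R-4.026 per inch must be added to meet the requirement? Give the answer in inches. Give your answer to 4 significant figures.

4.145 in

ΔR = 23.75 − 7.061 = 16.689 ft²·°F·h/BTU
L = ΔR / (R/in) = 16.689/4.026 = 4.1453 in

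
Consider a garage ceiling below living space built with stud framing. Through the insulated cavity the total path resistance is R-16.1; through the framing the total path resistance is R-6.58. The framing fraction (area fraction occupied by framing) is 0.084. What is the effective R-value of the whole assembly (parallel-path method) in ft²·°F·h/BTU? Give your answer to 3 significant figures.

14.4 ft²·°F·h/BTU

U_eff = 0.916/16.1 + 0.084/6.58 = 0.05689 + 0.01277 = 0.06966
R_eff = 1/U_eff = 14.36 ft²·°F·h/BTU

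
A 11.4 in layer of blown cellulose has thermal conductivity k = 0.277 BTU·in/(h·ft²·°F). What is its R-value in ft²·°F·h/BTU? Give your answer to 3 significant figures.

41.2 ft²·°F·h/BTU

R = L/k = 11.4/0.277 = 41.16 ft²·°F·h/BTU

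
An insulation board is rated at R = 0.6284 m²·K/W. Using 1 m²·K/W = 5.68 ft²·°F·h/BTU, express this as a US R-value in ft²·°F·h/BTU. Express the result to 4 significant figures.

R_US = 0.6284 × 5.68 = 3.5693

3.569 ft²·°F·h/BTU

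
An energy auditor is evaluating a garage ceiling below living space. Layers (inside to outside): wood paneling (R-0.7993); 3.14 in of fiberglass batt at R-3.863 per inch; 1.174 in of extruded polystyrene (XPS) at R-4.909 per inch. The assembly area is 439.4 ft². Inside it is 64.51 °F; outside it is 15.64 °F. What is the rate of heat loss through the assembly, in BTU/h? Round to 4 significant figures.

1149 BTU/h

3.14 × 3.863 = 12.13
1.174 × 4.909 = 5.7632
R_total = 0.7993 + 12.13 + 5.7632 = 18.692 ft²·°F·h/BTU
Q = A·ΔT/R = 439.4 × (64.51 − 15.64) / 18.692 = 1148.8 BTU/h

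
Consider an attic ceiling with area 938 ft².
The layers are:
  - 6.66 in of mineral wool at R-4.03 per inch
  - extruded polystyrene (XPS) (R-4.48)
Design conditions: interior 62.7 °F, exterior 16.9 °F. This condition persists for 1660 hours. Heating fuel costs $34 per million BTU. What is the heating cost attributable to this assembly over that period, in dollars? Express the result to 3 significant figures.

6.66 × 4.03 = 26.84
R_total = 26.84 + 4.48 = 31.32 ft²·°F·h/BTU
Q = 938 × (62.7 − 16.9) / 31.32 = 1372 BTU/h
E = 1372 × 1660 = 2277000 BTU
Cost = 2277000/10⁶ × 34 = $77.42

77.4 dollars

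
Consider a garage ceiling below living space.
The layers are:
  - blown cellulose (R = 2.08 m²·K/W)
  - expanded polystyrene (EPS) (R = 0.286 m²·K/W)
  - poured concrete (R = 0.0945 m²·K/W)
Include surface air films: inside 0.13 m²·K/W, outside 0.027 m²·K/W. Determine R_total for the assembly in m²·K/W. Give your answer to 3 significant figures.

2.62 m²·K/W

R_total = 0.13 + 2.08 + 0.286 + 0.0945 + 0.027 = 2.618 m²·K/W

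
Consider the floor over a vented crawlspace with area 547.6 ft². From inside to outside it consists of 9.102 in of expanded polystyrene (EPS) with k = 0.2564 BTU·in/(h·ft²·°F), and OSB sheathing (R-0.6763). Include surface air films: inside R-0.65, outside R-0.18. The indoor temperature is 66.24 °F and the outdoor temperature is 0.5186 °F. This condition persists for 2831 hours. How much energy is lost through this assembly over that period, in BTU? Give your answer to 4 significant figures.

9.102/0.2564 = 35.499
R_total = 0.65 + 35.499 + 0.6763 + 0.18 = 37.006 ft²·°F·h/BTU
Q = 547.6 × (66.24 − 0.5186) / 37.006 = 972.53 BTU/h
E = 972.53 × 2831 = 2753200 BTU

2753000 BTU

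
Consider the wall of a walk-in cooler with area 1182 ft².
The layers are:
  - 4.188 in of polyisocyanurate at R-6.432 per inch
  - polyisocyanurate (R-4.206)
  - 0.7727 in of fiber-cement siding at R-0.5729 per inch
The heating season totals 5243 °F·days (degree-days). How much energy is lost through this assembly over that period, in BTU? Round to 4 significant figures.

4709000 BTU

4.188 × 6.432 = 26.937
0.7727 × 0.5729 = 0.44268
R_total = 26.937 + 4.206 + 0.44268 = 31.586 ft²·°F·h/BTU
E = A × HDD × 24 / R = 1182 × 5243 × 24 / 31.586 = 4708900 BTU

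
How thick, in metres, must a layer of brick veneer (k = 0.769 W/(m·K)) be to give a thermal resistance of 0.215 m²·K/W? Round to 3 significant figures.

L = R·k = 0.215 × 0.769 = 0.1653 m

0.165 m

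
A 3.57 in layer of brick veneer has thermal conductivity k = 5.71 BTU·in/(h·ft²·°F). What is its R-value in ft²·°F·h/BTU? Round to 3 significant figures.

0.625 ft²·°F·h/BTU

R = L/k = 3.57/5.71 = 0.6252 ft²·°F·h/BTU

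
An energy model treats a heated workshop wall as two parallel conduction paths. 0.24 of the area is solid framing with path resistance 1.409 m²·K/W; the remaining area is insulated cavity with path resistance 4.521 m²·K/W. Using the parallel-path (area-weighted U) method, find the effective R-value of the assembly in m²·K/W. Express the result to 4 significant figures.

U_eff = 0.76/4.521 + 0.24/1.409 = 0.1681 + 0.17033 = 0.33844
R_eff = 1/U_eff = 2.9548 m²·K/W

2.955 m²·K/W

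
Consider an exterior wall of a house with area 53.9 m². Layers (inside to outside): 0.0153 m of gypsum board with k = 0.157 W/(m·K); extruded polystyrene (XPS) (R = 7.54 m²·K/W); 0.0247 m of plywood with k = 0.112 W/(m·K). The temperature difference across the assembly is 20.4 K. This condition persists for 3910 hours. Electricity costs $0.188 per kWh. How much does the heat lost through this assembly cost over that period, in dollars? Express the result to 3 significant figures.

0.0153/0.157 = 0.09745
0.0247/0.112 = 0.2205
R_total = 0.09745 + 7.54 + 0.2205 = 7.858 m²·K/W
Q = 53.9 × 20.4 / 7.858 = 139.9 W
E = 139.9 W × 3910 h / 1000 = 547.1 kWh
Cost = 547.1 × 0.188 = $102.9

103 dollars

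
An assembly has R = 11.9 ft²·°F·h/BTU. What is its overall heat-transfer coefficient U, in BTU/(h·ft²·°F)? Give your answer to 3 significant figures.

0.0840 BTU/(h·ft²·°F)

U = 1/R = 1/11.9 = 0.08403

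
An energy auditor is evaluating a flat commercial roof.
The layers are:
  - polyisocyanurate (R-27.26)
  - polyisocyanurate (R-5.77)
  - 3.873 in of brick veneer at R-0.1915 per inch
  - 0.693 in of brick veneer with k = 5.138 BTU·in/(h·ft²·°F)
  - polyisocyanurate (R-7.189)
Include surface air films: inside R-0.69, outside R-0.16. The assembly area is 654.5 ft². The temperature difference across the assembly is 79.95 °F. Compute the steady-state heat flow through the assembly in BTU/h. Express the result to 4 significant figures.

3.873 × 0.1915 = 0.74168
0.693/5.138 = 0.13488
R_total = 0.69 + 27.26 + 5.77 + 0.74168 + 0.13488 + 7.189 + 0.16 = 41.946 ft²·°F·h/BTU
Q = A·ΔT/R = 654.5 × 79.95 / 41.946 = 1247.5 BTU/h

1248 BTU/h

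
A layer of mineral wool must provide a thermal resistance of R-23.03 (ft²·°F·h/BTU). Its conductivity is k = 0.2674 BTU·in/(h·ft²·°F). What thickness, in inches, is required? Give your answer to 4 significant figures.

6.158 in

L = R × k = 23.03 × 0.2674 = 6.1582 in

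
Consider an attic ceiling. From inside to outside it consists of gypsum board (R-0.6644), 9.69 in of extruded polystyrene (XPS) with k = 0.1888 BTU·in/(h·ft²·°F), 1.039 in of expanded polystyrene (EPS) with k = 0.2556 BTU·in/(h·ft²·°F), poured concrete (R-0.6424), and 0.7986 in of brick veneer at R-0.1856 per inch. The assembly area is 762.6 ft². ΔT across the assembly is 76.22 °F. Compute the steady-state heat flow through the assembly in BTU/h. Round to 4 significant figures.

1023 BTU/h

9.69/0.1888 = 51.324
1.039/0.2556 = 4.0649
0.7986 × 0.1856 = 0.14822
R_total = 0.6644 + 51.324 + 4.0649 + 0.6424 + 0.14822 = 56.844 ft²·°F·h/BTU
Q = A·ΔT/R = 762.6 × 76.22 / 56.844 = 1022.5 BTU/h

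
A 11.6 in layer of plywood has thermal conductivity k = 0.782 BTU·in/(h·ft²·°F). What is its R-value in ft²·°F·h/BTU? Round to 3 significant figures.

14.8 ft²·°F·h/BTU

R = L/k = 11.6/0.782 = 14.83 ft²·°F·h/BTU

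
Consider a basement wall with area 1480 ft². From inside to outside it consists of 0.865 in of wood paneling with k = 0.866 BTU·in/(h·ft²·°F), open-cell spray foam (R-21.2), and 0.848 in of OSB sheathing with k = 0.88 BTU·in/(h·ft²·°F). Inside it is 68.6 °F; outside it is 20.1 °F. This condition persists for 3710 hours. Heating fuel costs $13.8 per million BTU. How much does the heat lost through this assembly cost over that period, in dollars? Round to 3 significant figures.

159 dollars

0.865/0.866 = 0.9988
0.848/0.88 = 0.9636
R_total = 0.9988 + 21.2 + 0.9636 = 23.16 ft²·°F·h/BTU
Q = 1480 × (68.6 − 20.1) / 23.16 = 3099 BTU/h
E = 3099 × 3710 = 11500000 BTU
Cost = 11500000/10⁶ × 13.8 = $158.7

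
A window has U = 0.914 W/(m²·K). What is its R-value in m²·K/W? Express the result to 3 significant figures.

1.09 m²·K/W

R = 1/U = 1/0.914 = 1.094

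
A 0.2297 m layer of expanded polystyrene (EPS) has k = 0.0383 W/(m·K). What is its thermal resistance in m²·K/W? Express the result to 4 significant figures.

R = L/k = 0.2297/0.0383 = 5.9974 m²·K/W

5.997 m²·K/W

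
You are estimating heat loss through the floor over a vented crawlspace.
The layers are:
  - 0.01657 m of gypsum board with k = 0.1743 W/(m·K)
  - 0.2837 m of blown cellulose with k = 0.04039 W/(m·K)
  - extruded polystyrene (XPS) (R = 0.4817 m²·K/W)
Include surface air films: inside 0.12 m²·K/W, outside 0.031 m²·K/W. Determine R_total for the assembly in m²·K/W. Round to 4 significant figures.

0.01657/0.1743 = 0.095066
0.2837/0.04039 = 7.024
R_total = 0.12 + 0.095066 + 7.024 + 0.4817 + 0.031 = 7.7518 m²·K/W

7.752 m²·K/W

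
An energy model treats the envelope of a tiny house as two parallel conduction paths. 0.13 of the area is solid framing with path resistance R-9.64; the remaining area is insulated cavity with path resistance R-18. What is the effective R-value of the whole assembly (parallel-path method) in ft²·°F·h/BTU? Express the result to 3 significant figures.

16.2 ft²·°F·h/BTU

U_eff = 0.87/18 + 0.13/9.64 = 0.04833 + 0.01349 = 0.06182
R_eff = 1/U_eff = 16.18 ft²·°F·h/BTU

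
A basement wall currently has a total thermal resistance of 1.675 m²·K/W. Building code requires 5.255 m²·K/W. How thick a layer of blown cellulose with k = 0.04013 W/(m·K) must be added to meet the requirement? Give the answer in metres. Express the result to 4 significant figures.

ΔR = 5.255 − 1.675 = 3.58 m²·K/W
L = ΔR × k = 3.58 × 0.04013 = 0.14367 m

0.1437 m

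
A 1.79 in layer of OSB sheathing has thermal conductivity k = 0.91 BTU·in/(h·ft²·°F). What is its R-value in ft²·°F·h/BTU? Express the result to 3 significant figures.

R = L/k = 1.79/0.91 = 1.967 ft²·°F·h/BTU

1.97 ft²·°F·h/BTU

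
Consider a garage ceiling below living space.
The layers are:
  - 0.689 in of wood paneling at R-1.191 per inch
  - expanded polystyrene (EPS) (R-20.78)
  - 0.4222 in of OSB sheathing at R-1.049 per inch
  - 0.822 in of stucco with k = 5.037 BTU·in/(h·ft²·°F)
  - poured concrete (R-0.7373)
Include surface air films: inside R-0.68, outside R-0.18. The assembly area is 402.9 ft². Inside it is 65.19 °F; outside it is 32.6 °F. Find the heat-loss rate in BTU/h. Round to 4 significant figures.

551.6 BTU/h

0.689 × 1.191 = 0.8206
0.4222 × 1.049 = 0.44289
0.822/5.037 = 0.16319
R_total = 0.68 + 0.8206 + 20.78 + 0.44289 + 0.16319 + 0.7373 + 0.18 = 23.804 ft²·°F·h/BTU
Q = A·ΔT/R = 402.9 × (65.19 − 32.6) / 23.804 = 551.61 BTU/h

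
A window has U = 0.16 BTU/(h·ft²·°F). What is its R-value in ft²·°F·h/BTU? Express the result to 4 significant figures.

R = 1/U = 1/0.16 = 6.25

6.250 ft²·°F·h/BTU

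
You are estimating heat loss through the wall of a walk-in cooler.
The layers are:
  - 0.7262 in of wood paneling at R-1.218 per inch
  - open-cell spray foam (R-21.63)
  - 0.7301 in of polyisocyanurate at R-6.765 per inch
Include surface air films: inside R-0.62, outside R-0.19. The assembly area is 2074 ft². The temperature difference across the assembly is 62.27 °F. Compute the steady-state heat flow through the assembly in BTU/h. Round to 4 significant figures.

0.7262 × 1.218 = 0.88451
0.7301 × 6.765 = 4.9391
R_total = 0.62 + 0.88451 + 21.63 + 4.9391 + 0.19 = 28.264 ft²·°F·h/BTU
Q = A·ΔT/R = 2074 × 62.27 / 28.264 = 4569.4 BTU/h

4569 BTU/h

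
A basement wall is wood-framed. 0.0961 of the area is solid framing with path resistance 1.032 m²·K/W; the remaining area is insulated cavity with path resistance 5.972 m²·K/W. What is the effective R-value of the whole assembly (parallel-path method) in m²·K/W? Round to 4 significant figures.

4.090 m²·K/W

U_eff = 0.9039/5.972 + 0.0961/1.032 = 0.15136 + 0.09312 = 0.24448
R_eff = 1/U_eff = 4.0904 m²·K/W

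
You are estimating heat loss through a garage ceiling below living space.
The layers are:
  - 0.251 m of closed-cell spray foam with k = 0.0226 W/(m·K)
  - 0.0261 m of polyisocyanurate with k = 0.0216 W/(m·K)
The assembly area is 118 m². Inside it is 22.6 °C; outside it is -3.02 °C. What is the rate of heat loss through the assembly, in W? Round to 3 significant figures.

245 W

0.251/0.0226 = 11.11
0.0261/0.0216 = 1.208
R_total = 11.11 + 1.208 = 12.31 m²·K/W
Q = A·ΔT/R = 118 × (22.6 − (-3.02)) / 12.31 = 245.5 W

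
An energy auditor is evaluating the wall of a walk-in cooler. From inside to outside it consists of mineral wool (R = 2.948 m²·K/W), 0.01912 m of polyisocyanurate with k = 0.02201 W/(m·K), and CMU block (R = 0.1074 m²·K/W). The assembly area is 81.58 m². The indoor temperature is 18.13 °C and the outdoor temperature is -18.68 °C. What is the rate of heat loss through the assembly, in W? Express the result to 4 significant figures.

0.01912/0.02201 = 0.8687
R_total = 2.948 + 0.8687 + 0.1074 = 3.9241 m²·K/W
Q = A·ΔT/R = 81.58 × (18.13 − (-18.68)) / 3.9241 = 765.26 W

765.3 W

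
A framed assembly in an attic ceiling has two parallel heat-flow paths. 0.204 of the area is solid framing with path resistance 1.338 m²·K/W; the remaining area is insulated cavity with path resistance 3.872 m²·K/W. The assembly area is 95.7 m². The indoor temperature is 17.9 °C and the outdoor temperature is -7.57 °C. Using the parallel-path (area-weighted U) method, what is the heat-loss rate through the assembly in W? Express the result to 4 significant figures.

872.7 W

U_eff = 0.796/3.872 + 0.204/1.338 = 0.20558 + 0.15247 = 0.35804
R_eff = 1/U_eff = 2.7929 m²·K/W
Q = 95.7 × (17.9 − (-7.57)) / 2.7929 = 872.73 W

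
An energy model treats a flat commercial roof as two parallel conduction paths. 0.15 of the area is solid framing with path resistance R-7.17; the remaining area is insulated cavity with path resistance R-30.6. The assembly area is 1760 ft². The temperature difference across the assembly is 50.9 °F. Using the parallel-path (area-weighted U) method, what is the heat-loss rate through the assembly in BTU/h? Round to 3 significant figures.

4360 BTU/h

U_eff = 0.85/30.6 + 0.15/7.17 = 0.02778 + 0.02092 = 0.0487
R_eff = 1/U_eff = 20.53 ft²·°F·h/BTU
Q = 1760 × 50.9 / 20.53 = 4363 BTU/h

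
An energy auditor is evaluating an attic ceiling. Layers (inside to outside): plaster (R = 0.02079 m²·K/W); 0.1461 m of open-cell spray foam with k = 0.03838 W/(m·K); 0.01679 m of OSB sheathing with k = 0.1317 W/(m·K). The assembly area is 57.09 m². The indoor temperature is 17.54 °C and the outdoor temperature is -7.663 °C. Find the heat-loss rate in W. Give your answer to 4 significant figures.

0.1461/0.03838 = 3.8067
0.01679/0.1317 = 0.12749
R_total = 0.02079 + 3.8067 + 0.12749 = 3.9549 m²·K/W
Q = A·ΔT/R = 57.09 × (17.54 − (-7.663)) / 3.9549 = 363.81 W

363.8 W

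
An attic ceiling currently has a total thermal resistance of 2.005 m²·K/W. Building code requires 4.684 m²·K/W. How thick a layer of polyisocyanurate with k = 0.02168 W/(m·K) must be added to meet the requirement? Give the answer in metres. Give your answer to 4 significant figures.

0.05808 m

ΔR = 4.684 − 2.005 = 2.679 m²·K/W
L = ΔR × k = 2.679 × 0.02168 = 0.058081 m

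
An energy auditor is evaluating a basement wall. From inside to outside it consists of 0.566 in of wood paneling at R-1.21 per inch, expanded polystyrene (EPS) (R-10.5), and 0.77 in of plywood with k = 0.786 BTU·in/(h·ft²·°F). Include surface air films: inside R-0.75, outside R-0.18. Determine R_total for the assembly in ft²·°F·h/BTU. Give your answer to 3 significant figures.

0.566 × 1.21 = 0.6849
0.77/0.786 = 0.9796
R_total = 0.75 + 0.6849 + 10.5 + 0.9796 + 0.18 = 13.09 ft²·°F·h/BTU

13.1 ft²·°F·h/BTU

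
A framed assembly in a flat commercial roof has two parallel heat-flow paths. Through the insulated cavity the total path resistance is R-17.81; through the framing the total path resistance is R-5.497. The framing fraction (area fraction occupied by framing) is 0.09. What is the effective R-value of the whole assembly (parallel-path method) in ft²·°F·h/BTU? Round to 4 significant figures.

U_eff = 0.91/17.81 + 0.09/5.497 = 0.051095 + 0.016373 = 0.067467
R_eff = 1/U_eff = 14.822 ft²·°F·h/BTU

14.82 ft²·°F·h/BTU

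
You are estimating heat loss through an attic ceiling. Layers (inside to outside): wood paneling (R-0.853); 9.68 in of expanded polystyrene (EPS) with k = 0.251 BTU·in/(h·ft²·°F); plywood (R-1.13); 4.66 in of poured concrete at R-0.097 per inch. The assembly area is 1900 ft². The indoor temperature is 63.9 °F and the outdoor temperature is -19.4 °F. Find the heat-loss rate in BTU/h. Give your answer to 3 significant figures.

9.68/0.251 = 38.57
4.66 × 0.097 = 0.452
R_total = 0.853 + 38.57 + 1.13 + 0.452 = 41 ft²·°F·h/BTU
Q = A·ΔT/R = 1900 × (63.9 − (-19.4)) / 41 = 3860 BTU/h

3860 BTU/h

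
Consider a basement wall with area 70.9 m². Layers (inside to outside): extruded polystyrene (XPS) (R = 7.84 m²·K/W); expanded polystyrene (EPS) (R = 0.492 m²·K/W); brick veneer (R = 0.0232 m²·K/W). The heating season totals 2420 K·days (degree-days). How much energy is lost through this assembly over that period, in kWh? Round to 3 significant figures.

R_total = 7.84 + 0.492 + 0.0232 = 8.355 m²·K/W
E = A × HDD × 24 / R / 1000 = 70.9 × 2420 × 24 / 8.355 / 1000 = 492.9 kWh

493 kWh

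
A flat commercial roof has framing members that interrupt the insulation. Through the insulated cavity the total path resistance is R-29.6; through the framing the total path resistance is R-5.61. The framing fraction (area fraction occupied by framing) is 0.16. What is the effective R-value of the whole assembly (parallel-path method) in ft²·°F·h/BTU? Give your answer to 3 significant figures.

U_eff = 0.84/29.6 + 0.16/5.61 = 0.02838 + 0.02852 = 0.0569
R_eff = 1/U_eff = 17.58 ft²·°F·h/BTU

17.6 ft²·°F·h/BTU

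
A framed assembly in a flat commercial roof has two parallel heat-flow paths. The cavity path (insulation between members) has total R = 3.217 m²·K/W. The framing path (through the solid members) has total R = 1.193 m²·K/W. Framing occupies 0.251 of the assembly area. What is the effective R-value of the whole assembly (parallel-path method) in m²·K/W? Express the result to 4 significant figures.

2.256 m²·K/W

U_eff = 0.749/3.217 + 0.251/1.193 = 0.23283 + 0.21039 = 0.44322
R_eff = 1/U_eff = 2.2562 m²·K/W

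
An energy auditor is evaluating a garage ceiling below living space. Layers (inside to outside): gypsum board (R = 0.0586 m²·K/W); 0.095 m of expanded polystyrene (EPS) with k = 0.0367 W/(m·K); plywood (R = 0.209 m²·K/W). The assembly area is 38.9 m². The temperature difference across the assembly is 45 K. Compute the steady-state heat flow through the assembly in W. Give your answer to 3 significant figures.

0.095/0.0367 = 2.589
R_total = 0.0586 + 2.589 + 0.209 = 2.856 m²·K/W
Q = A·ΔT/R = 38.9 × 45 / 2.856 = 612.9 W

613 W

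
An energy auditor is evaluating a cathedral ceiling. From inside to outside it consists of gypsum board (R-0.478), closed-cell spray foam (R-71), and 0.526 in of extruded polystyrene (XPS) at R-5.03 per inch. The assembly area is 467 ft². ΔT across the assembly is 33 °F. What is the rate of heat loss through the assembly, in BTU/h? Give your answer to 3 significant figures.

208 BTU/h

0.526 × 5.03 = 2.646
R_total = 0.478 + 71 + 2.646 = 74.12 ft²·°F·h/BTU
Q = A·ΔT/R = 467 × 33 / 74.12 = 207.9 BTU/h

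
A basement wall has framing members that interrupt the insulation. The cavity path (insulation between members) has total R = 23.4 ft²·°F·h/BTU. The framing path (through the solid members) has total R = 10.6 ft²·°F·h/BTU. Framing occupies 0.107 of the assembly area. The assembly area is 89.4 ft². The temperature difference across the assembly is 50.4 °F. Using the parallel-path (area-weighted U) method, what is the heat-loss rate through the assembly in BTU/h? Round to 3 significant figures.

217 BTU/h

U_eff = 0.893/23.4 + 0.107/10.6 = 0.03816 + 0.01009 = 0.04826
R_eff = 1/U_eff = 20.72 ft²·°F·h/BTU
Q = 89.4 × 50.4 / 20.72 = 217.4 BTU/h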